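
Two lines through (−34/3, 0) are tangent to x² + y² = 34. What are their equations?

A line y − (0) = m(x − (−34/3)) is tangent when its distance from (0, 0) is √34:
(34/3m − (0))² = 34(m² + 1)
25m² − 9 = 0, so m = −3/5 or m = 3/5.
Through (−34/3, 0) these give 3x + 5y = −34 and 3x − 5y = −34.

3x + 5y = −34 and 3x − 5y = −34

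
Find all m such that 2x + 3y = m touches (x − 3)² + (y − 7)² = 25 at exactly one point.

m = 27 ± 5√13

Tangency holds when the distance from the centre (3, 7) to the line equals the radius 5:
|2·3 + 3·7 − m| / √13 = 5
|m − (27)| = 5√13.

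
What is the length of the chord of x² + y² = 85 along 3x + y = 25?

Substitute y = −3x + 25:
10x² − 150x + 540 = 0  ⟹  x² − 15x + 54 = 0
x = 9 or x = 6, giving (9, −2) and (6, 7).
Chord length = distance between (9, −2) and (6, 7) = √90 = 3√10.

3√10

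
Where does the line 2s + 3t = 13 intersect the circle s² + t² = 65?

Express t = (13 − 2s)/3 and substitute into the circle:
13s² − 52s − 416 = 0  ⟹  s² − 4s − 32 = 0
s = 8 or s = −4, giving (8, −1) and (−4, 7).

(−4, 7) and (8, −1)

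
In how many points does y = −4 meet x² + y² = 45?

Centre (0, 0), r² = 45. Distance² from centre to line = (4)² = 16.
Since d² < r², the line cuts the circle twice.

2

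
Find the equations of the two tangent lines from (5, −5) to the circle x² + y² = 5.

2x + y = 5 and x + 2y = −5

Write the tangent as mx − y + (−5 − m·(5)) = 0 and set its distance from the centre to √5:
[m·(−5) − (5)]² = 5(m² + 1)
2m² + 5m + 2 = 0, so m = −2 or m = −1/2.
Through (5, −5) these give 2x + y = 5 and x + 2y = −5.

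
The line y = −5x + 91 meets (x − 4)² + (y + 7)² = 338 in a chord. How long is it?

4√26

From the line, y = −5x + 91. Substituting:
26x² − 988x + 9282 = 0  ⟹  x² − 38x + 357 = 0
x = 21 or x = 17, giving (21, −14) and (17, 6).
Chord length = distance between (21, −14) and (17, 6) = √416 = 4√26.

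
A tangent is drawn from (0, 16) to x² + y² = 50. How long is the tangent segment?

√206

With centre O = (0, 0), |OP|² = 256 and r² = 50.
The tangent meets the radius at right angles, so tangent² = |PO|² − r² = 256 − 50 = 206.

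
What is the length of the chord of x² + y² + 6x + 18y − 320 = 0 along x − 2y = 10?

18√5

Substitute y = (−10 + x)/2:
5x² + 40x − 1540 = 0  ⟹  x² + 8x − 308 = 0
x = 14 or x = −22, giving (14, 2) and (−22, −16).
Chord length = distance between (14, 2) and (−22, −16) = √1620 = 18√5.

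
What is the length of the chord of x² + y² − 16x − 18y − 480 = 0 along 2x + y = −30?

Centre (8, 9), r² = 625. Perpendicular distance d from centre to line = |55| / √5 = 55/√5.
Half the chord is √(r² − d²) = √(20), so the full chord is 4√5.

4√5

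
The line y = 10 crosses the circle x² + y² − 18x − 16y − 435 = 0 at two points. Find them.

Substitute y = 10:
x² − 18x − 495 = 0
x = 33 or x = −15, giving (33, 10) and (−15, 10).

(−15, 10) and (33, 10)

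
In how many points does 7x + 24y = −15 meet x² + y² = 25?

d² = (7·0 + 24·0 − (−15))²/625 = 9/25; r² = 25.
Since d² < r², the line cuts the circle twice.

2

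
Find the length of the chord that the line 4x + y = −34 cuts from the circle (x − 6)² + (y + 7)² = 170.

Express y = −4x − 34 and substitute into the circle:
17x² + 204x + 595 = 0  ⟹  x² + 12x + 35 = 0
x = −5 or x = −7, giving (−5, −14) and (−7, −6).
Chord length = distance between (−5, −14) and (−7, −6) = √68 = 2√17.

2√17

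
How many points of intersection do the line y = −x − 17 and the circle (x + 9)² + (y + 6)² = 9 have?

Substituting the line into the circle gives 2x² + 40x + 193 = 0.
Δ = 1600 − 1544 = 56.
Two real roots: the line is a secant.

2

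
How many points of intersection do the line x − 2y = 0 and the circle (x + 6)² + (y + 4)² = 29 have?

2

Substituting the line into the circle gives 5x² + 64x + 92 = 0.
Discriminant = (64)² − 4·5·(92) = 2256 > 0.
Two real roots: the line is a secant.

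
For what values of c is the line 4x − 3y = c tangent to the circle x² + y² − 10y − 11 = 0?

The line touches the circle iff its distance from (0, 5) is 6:
|4·0 − 3·5 − c| / √25 = 6
|c − (−15)| = 6·5, so c = 15 or c = −45.

c = −45 or c = 15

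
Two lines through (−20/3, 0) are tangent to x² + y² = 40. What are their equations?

Let a tangent through (−20/3, 0) have slope m. Its distance from (0, 0) must equal 2√10:
(20/3m − (0))² = 40(m² + 1)
m² − 9 = 0, so m = 3 or m = −3.
Through (−20/3, 0) these give 3x − y = −20 and 3x + y = −20.

3x − y = −20 and 3x + y = −20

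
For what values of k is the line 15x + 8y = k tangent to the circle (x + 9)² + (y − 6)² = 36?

Tangency holds when the distance from the centre (−9, 6) to the line equals the radius 6:
|15·(−9) + 8·6 − k| / √289 = 6
|k − (−87)| = 6·17, so k = 15 or k = −189.

k = −189 or k = 15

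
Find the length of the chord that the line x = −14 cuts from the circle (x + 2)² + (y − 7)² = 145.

Centre (−2, 7), r² = 145. Perpendicular distance d from centre to line = |12| / √1 = 12.
Chord = 2√(r² − d²) = 2·√(1) = 2.

2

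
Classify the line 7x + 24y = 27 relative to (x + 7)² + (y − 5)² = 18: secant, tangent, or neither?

d² = (7·(−7) + 24·5 − (27))²/625 = 1936/625; r² = 18.
Since d² < r², the line cuts the circle twice.

secant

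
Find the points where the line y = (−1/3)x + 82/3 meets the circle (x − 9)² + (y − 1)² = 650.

(4, 26) and (28, 18)

From the line, y = (82 − x)/3. Substituting:
10x² − 320x + 1120 = 0  ⟹  x² − 32x + 112 = 0
x = 28 or x = 4, giving (28, 18) and (4, 26).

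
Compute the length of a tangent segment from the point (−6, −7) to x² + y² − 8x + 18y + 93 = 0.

10

The centre is (4, −9) and r = 2. The square of the distance from P to the centre is 100 + 4 = 104.
By the tangent–radius right angle, tangent length = √(|PO|² − r²) = √100 = 10.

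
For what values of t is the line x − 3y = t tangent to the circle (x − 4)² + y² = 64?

t = 4 ± 8√10

Tangency holds when the distance from the centre (4, 0) to the line equals the radius 8:
|1·4 − 3·0 − t| / √10 = 8
|t − (4)| = 8√10.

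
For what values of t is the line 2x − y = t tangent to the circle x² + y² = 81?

t = ±9√5

Tangency holds when the distance from the centre (0, 0) to the line equals the radius 9:
|2·0 − 1·0 − t| / √5 = 9
|t| = 9√5.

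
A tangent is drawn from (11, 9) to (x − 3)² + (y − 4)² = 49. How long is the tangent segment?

With centre O = (3, 4), |OP|² = 89 and r² = 49.
The tangent meets the radius at right angles, so tangent² = |PO|² − r² = 89 − 49 = 40.

2√10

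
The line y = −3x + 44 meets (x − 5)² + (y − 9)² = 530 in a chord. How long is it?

Express y = −3x + 44 and substitute into the circle:
10x² − 220x + 720 = 0  ⟹  x² − 22x + 72 = 0
x = 18 or x = 4, giving (18, −10) and (4, 32).
|(18, −10) − (4, 32)| = √((14)² + (−42)²) = 14√10.

14√10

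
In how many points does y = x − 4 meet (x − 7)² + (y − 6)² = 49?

Centre (7, 6), r² = 49. Distance² from centre to line = (−3)²/2 = 9/2.
Since d² < r², the line cuts the circle twice.

2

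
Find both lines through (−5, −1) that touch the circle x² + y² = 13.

Write the tangent as mx − y + (−1 − m·(−5)) = 0 and set its distance from the centre to √13:
(5m − (1))² = 13(m² + 1)
6m² − 5m − 6 = 0, so m = −2/3 or m = 3/2.
With m = −2/3: 2x + 3y = −13. With m = 3/2: 3x − 2y = −13.

2x + 3y = −13 and 3x − 2y = −13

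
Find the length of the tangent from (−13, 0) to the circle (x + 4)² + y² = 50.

With centre O = (−4, 0), |OP|² = 81 and r² = 50.
Power of the point: PT² = |PO|² − r² = 31, so PT = √31.

√31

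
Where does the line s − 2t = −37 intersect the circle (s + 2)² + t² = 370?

(−19, 9) and (1, 19)

Express t = (37 + s)/2 and substitute into the circle:
5s² + 90s − 95 = 0  ⟹  s² + 18s − 19 = 0
s = 1 or s = −19, giving (1, 19) and (−19, 9).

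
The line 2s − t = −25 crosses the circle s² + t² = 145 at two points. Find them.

From the line, t = 2s + 25. Substituting:
5s² + 100s + 480 = 0  ⟹  s² + 20s + 96 = 0
s = −8 or s = −12, giving (−8, 9) and (−12, 1).

(−12, 1) and (−8, 9)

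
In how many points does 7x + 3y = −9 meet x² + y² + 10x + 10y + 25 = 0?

d² = (7·(−5) + 3·(−5) − (−9))²/58 = 1681/58; r² = 25.
Since d² > r², the line lies outside the circle.

0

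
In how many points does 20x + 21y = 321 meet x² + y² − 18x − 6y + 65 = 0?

Centre (9, 3), r² = 25. Distance² from centre to line = (−78)²/841 = 6084/841.
Since d² < r², the line cuts the circle twice.

2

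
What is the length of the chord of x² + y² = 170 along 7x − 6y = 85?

2√85

Express y = (−85 + 7x)/6 and substitute into the circle:
85x² − 1190x + 1105 = 0  ⟹  x² − 14x + 13 = 0
x = 13 or x = 1, giving (13, 1) and (1, −13).
Chord length = distance between (13, 1) and (1, −13) = √340 = 2√85.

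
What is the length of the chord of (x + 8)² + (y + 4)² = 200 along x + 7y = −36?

20√2

The distance from (−8, −4) to the line is 0/√50, and r² = 200.
Chord = 2√(r² − d²) = 2·√(200) = 20√2.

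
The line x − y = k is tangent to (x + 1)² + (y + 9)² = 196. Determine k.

k = 8 ± 14√2

For a tangent, require d(centre, line) = r = 14.
|1·(−1) − 1·(−9) − k| / √2 = 14
|k − (8)| = 14√2.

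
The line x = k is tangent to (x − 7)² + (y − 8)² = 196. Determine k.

k = −7 or k = 21

The line touches the circle iff its distance from (7, 8) is 14:
|1·7 + 0·8 − k| / √1 = 14
|k − (7)| = 14, so k = 21 or k = −7.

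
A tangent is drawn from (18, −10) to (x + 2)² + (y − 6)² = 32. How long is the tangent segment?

4√39

Centre (−2, 6), r² = 32. |PO|² = (20)² + (−16)² = 656.
Power of the point: PT² = |PO|² − r² = 624, so PT = 4√39.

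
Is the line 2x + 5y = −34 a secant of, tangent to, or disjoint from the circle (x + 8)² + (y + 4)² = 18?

Substituting the line into the circle gives 29x² + 456x + 1346 = 0.
Discriminant = (456)² − 4·29·(1346) = 51800 > 0.
Two real roots: the line is a secant.

secant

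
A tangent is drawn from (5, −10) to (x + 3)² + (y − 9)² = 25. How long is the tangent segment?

20

With centre O = (−3, 9), |OP|² = 425 and r² = 25.
By the tangent–radius right angle, tangent length = √(|PO|² − r²) = √400 = 20.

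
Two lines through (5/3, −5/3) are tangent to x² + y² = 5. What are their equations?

2x − y = 5 and x − 2y = 5

Let a tangent through (5/3, −5/3) have slope m. Its distance from (0, 0) must equal √5:
(−5/3m − (5/3))² = 5(m² + 1)
2m² − 5m + 2 = 0, so m = 2 or m = 1/2.
With m = 2: 2x − y = 5. With m = 1/2: x − 2y = 5.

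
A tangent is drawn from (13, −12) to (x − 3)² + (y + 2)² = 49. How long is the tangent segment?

√151

With centre O = (3, −2), |OP|² = 200 and r² = 49.
By the tangent–radius right angle, tangent length = √(|PO|² − r²) = √151.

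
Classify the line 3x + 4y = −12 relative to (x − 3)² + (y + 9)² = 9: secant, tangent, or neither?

tangent

d² = (3·3 + 4·(−9) − (−12))²/25 = 9; r² = 9.
Since d² = r², the line is tangent.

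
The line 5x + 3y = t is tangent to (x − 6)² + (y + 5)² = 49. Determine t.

Tangency holds when the distance from the centre (6, −5) to the line equals the radius 7:
|5·6 + 3·(−5) − t| / √34 = 7
|t − (15)| = 7√34.

t = 15 ± 7√34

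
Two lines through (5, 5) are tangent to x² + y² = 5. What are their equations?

Let a tangent through (5, 5) have slope m. Its distance from (0, 0) must equal √5:
[m·(−5) − (−5)]² = 5(m² + 1)
2m² − 5m + 2 = 0, so m = 1/2 or m = 2.
Through (5, 5) these give x − 2y = −5 and 2x − y = 5.

x − 2y = −5 and 2x − y = 5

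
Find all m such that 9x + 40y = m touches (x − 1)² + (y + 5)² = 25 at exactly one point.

m = −396 or m = 14

The line touches the circle iff its distance from (1, −5) is 5:
|9·1 + 40·(−5) − m| / √1681 = 5
|m − (−191)| = 5·41, so m = 14 or m = −396.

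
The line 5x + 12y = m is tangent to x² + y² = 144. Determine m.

The line touches the circle iff its distance from (0, 0) is 12:
|5·0 + 12·0 − m| / √169 = 12
|m| = 12·13, so m = 156 or m = −156.

m = −156 or m = 156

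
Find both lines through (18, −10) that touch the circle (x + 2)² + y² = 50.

A line y − (−10) = m(x − (18)) is tangent when its distance from (−2, 0) is 5√2:
(−20m − (10))² = 50(m² + 1)
7m² + 8m + 1 = 0, so m = −1 or m = −1/7.
Through (18, −10) these give x + y = 8 and x + 7y = −52.

x + y = 8 and x + 7y = −52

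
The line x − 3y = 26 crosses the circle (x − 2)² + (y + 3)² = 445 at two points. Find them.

(−16, −14) and (23, −1)

Substitute y = (−26 + x)/3:
10x² − 70x − 3680 = 0  ⟹  x² − 7x − 368 = 0
x = 23 or x = −16, giving (23, −1) and (−16, −14).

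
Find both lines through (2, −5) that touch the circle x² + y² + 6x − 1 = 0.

3x + y = 1 and x + 3y = −13

A line y − (−5) = m(x − (2)) is tangent when its distance from (−3, 0) is √10:
(−5m − (5))² = 10(m² + 1)
3m² + 10m + 3 = 0, so m = −3 or m = −1/3.
Through (2, −5) these give 3x + y = 1 and x + 3y = −13.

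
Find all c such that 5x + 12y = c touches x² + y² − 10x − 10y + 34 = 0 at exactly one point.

The line touches the circle iff its distance from (5, 5) is 4:
|5·5 + 12·5 − c| / √169 = 4
|c − (85)| = 4·13, so c = 137 or c = 33.

c = 33 or c = 137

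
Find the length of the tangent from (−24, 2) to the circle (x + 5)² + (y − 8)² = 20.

√377

With centre O = (−5, 8), |OP|² = 397 and r² = 20.
By the tangent–radius right angle, tangent length = √(|PO|² − r²) = √377.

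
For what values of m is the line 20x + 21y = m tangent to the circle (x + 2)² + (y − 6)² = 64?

m = −146 or m = 318

Tangency holds when the distance from the centre (−2, 6) to the line equals the radius 8:
|20·(−2) + 21·6 − m| / √841 = 8
|m − (86)| = 8·29, so m = 318 or m = −146.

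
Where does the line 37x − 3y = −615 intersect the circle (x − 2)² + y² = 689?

(−18, −17) and (−15, 20)

Express y = (615 + 37x)/3 and substitute into the circle:
1378x² + 45474x + 372060 = 0  ⟹  x² + 33x + 270 = 0
x = −15 or x = −18, giving (−15, 20) and (−18, −17).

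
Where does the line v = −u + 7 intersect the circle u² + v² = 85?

Substitute v = −u + 7:
2u² − 14u − 36 = 0  ⟹  u² − 7u − 18 = 0
u = 9 or u = −2, giving (9, −2) and (−2, 9).

(−2, 9) and (9, −2)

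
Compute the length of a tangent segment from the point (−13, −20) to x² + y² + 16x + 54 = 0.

Centre (−8, 0), r² = 10. |PO|² = (−5)² + (−20)² = 425.
Power of the point: PT² = |PO|² − r² = 415, so PT = √415.

√415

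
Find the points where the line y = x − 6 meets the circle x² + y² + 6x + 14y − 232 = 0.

From the line, y = x − 6. Substituting:
2x² + 8x − 280 = 0  ⟹  x² + 4x − 140 = 0
x = 10 or x = −14, giving (10, 4) and (−14, −20).

(−14, −20) and (10, 4)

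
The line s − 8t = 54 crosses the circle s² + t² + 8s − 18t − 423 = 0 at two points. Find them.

(−18, −9) and (14, −5)

Express t = (−54 + s)/8 and substitute into the circle:
65s² + 260s − 16380 = 0  ⟹  s² + 4s − 252 = 0
s = 14 or s = −18, giving (14, −5) and (−18, −9).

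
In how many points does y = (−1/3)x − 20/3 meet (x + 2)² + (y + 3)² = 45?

Substituting the line into the circle gives 10x² + 58x − 248 = 0.
Δ = 3364 − (−9920) = 13284.
Two real roots: the line is a secant.

2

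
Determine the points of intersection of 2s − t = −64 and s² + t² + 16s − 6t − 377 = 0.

Express t = 2s + 64 and substitute into the circle:
5s² + 260s + 3335 = 0  ⟹  s² + 52s + 667 = 0
s = −23 or s = −29, giving (−23, 18) and (−29, 6).

(−29, 6) and (−23, 18)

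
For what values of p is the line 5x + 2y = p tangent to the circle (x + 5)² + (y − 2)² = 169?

p = −21 ± 13√29

The line touches the circle iff its distance from (−5, 2) is 13:
|5·(−5) + 2·2 − p| / √29 = 13
|p − (−21)| = 13√29.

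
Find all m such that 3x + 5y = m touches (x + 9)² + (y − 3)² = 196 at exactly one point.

m = −12 ± 14√34

Tangency holds when the distance from the centre (−9, 3) to the line equals the radius 14:
|3·(−9) + 5·3 − m| / √34 = 14
|m − (−12)| = 14√34.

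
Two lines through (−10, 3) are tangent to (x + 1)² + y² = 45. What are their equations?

A line y − (3) = m(x − (−10)) is tangent when its distance from (−1, 0) is 3√5:
(9m − (−3))² = 45(m² + 1)
2m² + 3m − 2 = 0, so m = 1/2 or m = −2.
With m = 1/2: x − 2y = −16. With m = −2: 2x + y = −17.

x − 2y = −16 and 2x + y = −17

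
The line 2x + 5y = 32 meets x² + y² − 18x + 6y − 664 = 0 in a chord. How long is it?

The distance from (9, −3) to the line is 29/√29, and r² = 754.
Chord = 2√(r² − d²) = 2·√(725) = 10√29.

10√29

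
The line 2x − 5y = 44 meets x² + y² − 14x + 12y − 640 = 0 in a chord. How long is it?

Centre (7, −6), r² = 725. Perpendicular distance d from centre to line = |0| / √29 = 0/√29.
Chord = 2√(r² − d²) = 2·√(725) = 10√29.

10√29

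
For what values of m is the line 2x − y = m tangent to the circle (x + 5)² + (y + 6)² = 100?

Tangency holds when the distance from the centre (−5, −6) to the line equals the radius 10:
|2·(−5) − 1·(−6) − m| / √5 = 10
|m − (−4)| = 10√5.

m = −4 ± 10√5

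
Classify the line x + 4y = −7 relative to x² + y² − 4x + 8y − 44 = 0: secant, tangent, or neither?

Centre (2, −4), r² = 64. Distance² from centre to line = (−7)²/17 = 49/17.
Since d² < r², the line cuts the circle twice.

secant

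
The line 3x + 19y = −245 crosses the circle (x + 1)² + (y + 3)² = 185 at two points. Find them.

(−12, −11) and (7, −14)

Substitute y = (−245 − 3x)/19:
370x² + 1850x − 31080 = 0  ⟹  x² + 5x − 84 = 0
x = 7 or x = −12, giving (7, −14) and (−12, −11).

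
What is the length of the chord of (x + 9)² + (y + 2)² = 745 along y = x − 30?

Centre (−9, −2), r² = 745. Perpendicular distance d from centre to line = |−37| / √2 = 37/√2.
Chord = 2√(r² − d²) = 2·√(121/2) = 11√2.

11√2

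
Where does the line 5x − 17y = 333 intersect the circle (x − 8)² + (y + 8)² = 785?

From the line, y = (−333 + 5x)/17. Substituting:
314x² − 6594x − 169560 = 0  ⟹  x² − 21x − 540 = 0
x = 36 or x = −15, giving (36, −9) and (−15, −24).

(−15, −24) and (36, −9)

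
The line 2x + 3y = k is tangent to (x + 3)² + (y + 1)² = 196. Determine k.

k = −9 ± 14√13

Tangency holds when the distance from the centre (−3, −1) to the line equals the radius 14:
|2·(−3) + 3·(−1) − k| / √13 = 14
|k − (−9)| = 14√13.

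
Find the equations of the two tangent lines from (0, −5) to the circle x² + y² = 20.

x + 2y = −10 and x − 2y = 10

Let a tangent through (0, −5) have slope m. Its distance from (0, 0) must equal 2√5:
[m·(0) − (5)]² = 20(m² + 1)
4m² − 1 = 0, so m = −1/2 or m = 1/2.
Through (0, −5) these give x + 2y = −10 and x − 2y = 10.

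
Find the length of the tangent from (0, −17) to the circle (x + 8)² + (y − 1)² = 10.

Centre (−8, 1), r² = 10. |PO|² = (8)² + (−18)² = 388.
The tangent meets the radius at right angles, so tangent² = |PO|² − r² = 388 − 10 = 378.

3√42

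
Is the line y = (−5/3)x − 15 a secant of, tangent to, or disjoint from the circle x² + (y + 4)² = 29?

Centre (0, −4), r² = 29. Distance² from centre to line = (33)²/34 = 1089/34.
Since d² > r², the line lies outside the circle.

disjoint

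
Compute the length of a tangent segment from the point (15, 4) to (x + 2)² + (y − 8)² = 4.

√301

Centre (−2, 8), r² = 4. |PO|² = (17)² + (−4)² = 305.
Power of the point: PT² = |PO|² − r² = 301, so PT = √301.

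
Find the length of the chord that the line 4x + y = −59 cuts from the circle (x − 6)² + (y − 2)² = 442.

Substitute y = −4x − 59:
17x² + 476x + 3315 = 0  ⟹  x² + 28x + 195 = 0
x = −13 or x = −15, giving (−13, −7) and (−15, 1).
Chord length = distance between (−13, −7) and (−15, 1) = √68 = 2√17.

2√17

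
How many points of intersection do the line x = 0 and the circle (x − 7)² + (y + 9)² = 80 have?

2

d² = (1·7 + 0·(−9) − (0))² = 49; r² = 80.
Since d² < r², the line cuts the circle twice.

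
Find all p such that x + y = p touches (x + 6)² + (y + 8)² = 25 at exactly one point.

For a tangent, require d(centre, line) = r = 5.
|1·(−6) + 1·(−8) − p| / √2 = 5
|p − (−14)| = 5√2.

p = −14 ± 5√2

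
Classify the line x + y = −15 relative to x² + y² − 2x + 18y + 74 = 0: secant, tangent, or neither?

Substituting the line into the circle gives 2x² + 10x + 29 = 0.
Δ = 100 − 232 = −132.
No real roots: the line does not meet the circle.

neither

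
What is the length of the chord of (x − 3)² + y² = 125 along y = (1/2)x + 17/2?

6√5

Substitute y = (17 + x)/2:
5x² + 10x − 175 = 0  ⟹  x² + 2x − 35 = 0
x = 5 or x = −7, giving (5, 11) and (−7, 5).
|(5, 11) − (−7, 5)| = √((12)² + (6)²) = 6√5.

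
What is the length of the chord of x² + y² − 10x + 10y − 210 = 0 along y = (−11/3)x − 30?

2√130

From the line, y = (−90 − 11x)/3. Substituting:
130x² + 1560x + 3510 = 0  ⟹  x² + 12x + 27 = 0
x = −3 or x = −9, giving (−3, −19) and (−9, 3).
|(−3, −19) − (−9, 3)| = √((6)² + (−22)²) = 2√130.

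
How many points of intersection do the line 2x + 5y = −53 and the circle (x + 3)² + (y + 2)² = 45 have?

d² = (2·(−3) + 5·(−2) − (−53))²/29 = 1369/29; r² = 45.
Since d² > r², the line lies outside the circle.

0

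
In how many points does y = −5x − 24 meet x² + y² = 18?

0

Substituting the line into the circle gives 26x² + 240x + 558 = 0.
Δ = 57600 − 58032 = −432.
No real roots: the line does not meet the circle.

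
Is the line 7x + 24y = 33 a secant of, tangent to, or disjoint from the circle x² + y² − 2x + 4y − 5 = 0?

Substituting the line into the circle gives 625x² − 2286x + 1377 = 0.
Discriminant = (−2286)² − 4·625·(1377) = 1783296 > 0.
Two real roots: the line is a secant.

secant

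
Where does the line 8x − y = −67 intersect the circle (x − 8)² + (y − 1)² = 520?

From the line, y = 8x + 67. Substituting:
65x² + 1040x + 3900 = 0  ⟹  x² + 16x + 60 = 0
x = −6 or x = −10, giving (−6, 19) and (−10, −13).

(−10, −13) and (−6, 19)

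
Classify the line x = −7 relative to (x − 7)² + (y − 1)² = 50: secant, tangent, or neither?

neither

Substituting the line into the circle gives y² − 2y + 147 = 0.
Discriminant = (−2)² − 4·1·(147) = −584 < 0.
No real roots: the line does not meet the circle.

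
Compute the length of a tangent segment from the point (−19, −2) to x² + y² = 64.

√301

With centre O = (0, 0), |OP|² = 365 and r² = 64.
The tangent meets the radius at right angles, so tangent² = |PO|² − r² = 365 − 64 = 301.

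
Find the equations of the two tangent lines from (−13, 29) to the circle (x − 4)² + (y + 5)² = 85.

Write the tangent as mx − y + (29 − m·(−13)) = 0 and set its distance from the centre to √85:
(17m − (−34))² = 85(m² + 1)
12m² + 68m + 63 = 0, so m = −7/6 or m = −9/2.
With m = −7/6: 7x + 6y = 83. With m = −9/2: 9x + 2y = −59.

7x + 6y = 83 and 9x + 2y = −59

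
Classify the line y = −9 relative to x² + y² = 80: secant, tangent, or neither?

Centre (0, 0), r² = 80. Distance² from centre to line = (9)² = 81.
Since d² > r², the line lies outside the circle.

neither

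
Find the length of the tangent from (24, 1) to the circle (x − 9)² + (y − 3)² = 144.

√85

With centre O = (9, 3), |OP|² = 229 and r² = 144.
By the tangent–radius right angle, tangent length = √(|PO|² − r²) = √85.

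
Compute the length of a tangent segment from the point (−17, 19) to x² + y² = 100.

5√22

The centre is (0, 0) and r = 10. The square of the distance from P to the centre is 289 + 361 = 650.
Power of the point: PT² = |PO|² − r² = 550, so PT = 5√22.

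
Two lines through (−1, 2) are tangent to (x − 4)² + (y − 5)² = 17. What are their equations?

4x − y = −6 and x + 4y = 7

Let a tangent through (−1, 2) have slope m. Its distance from (4, 5) must equal √17:
(5m − (3))² = 17(m² + 1)
4m² − 15m − 4 = 0, so m = 4 or m = −1/4.
With m = 4: 4x − y = −6. With m = −1/4: x + 4y = 7.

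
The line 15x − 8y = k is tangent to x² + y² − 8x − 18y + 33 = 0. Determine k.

Tangency holds when the distance from the centre (4, 9) to the line equals the radius 8:
|15·4 − 8·9 − k| / √289 = 8
|k − (−12)| = 8·17, so k = 124 or k = −148.

k = −148 or k = 124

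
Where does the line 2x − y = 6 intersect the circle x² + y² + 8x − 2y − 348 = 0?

(−6, −18) and (10, 14)

Express y = 2x − 6 and substitute into the circle:
5x² − 20x − 300 = 0  ⟹  x² − 4x − 60 = 0
x = 10 or x = −6, giving (10, 14) and (−6, −18).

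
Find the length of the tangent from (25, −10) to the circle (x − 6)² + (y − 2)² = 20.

Centre (6, 2), r² = 20. |PO|² = (19)² + (−12)² = 505.
Power of the point: PT² = |PO|² − r² = 485, so PT = √485.

√485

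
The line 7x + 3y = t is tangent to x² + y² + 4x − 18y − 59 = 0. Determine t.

Tangency holds when the distance from the centre (−2, 9) to the line equals the radius 12:
|7·(−2) + 3·9 − t| / √58 = 12
|t − (13)| = 12√58.

t = 13 ± 12√58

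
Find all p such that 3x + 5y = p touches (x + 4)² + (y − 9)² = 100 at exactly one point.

p = 33 ± 10√34

For a tangent, require d(centre, line) = r = 10.
|3·(−4) + 5·9 − p| / √34 = 10
|p − (33)| = 10√34.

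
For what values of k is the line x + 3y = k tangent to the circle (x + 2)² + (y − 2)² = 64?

k = 4 ± 8√10

For a tangent, require d(centre, line) = r = 8.
|1·(−2) + 3·2 − k| / √10 = 8
|k − (4)| = 8√10.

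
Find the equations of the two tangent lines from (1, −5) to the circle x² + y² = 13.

3x − 2y = 13 and 2x + 3y = −13

Write the tangent as mx − y + (−5 − m·(1)) = 0 and set its distance from the centre to √13:
(−1m − (5))² = 13(m² + 1)
6m² − 5m − 6 = 0, so m = 3/2 or m = −2/3.
Through (1, −5) these give 3x − 2y = 13 and 2x + 3y = −13.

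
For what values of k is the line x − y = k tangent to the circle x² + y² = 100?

k = ±10√2

For a tangent, require d(centre, line) = r = 10.
|1·0 − 1·0 − k| / √2 = 10
|k| = 10√2.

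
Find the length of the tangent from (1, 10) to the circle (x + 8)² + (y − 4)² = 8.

√109

Centre (−8, 4), r² = 8. |PO|² = (9)² + (6)² = 117.
By the tangent–radius right angle, tangent length = √(|PO|² − r²) = √109.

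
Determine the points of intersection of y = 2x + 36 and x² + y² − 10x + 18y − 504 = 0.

(−18, 0) and (−16, 4)

From the line, y = 2x + 36. Substituting:
5x² + 170x + 1440 = 0  ⟹  x² + 34x + 288 = 0
x = −16 or x = −18, giving (−16, 4) and (−18, 0).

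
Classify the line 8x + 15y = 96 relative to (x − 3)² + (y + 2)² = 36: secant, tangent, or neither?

tangent

d² = (8·3 + 15·(−2) − (96))²/289 = 36; r² = 36.
Since d² = r², the line is tangent.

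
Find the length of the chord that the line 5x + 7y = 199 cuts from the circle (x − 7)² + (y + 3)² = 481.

From the line, y = (199 − 5x)/7. Substituting:
74x² − 2886x + 27232 = 0  ⟹  x² − 39x + 368 = 0
x = 23 or x = 16, giving (23, 12) and (16, 17).
|(23, 12) − (16, 17)| = √((7)² + (−5)²) = √74.

√74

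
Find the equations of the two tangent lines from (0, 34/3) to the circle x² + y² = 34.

5x + 3y = 34 and 5x − 3y = −34

A line y − (34/3) = m(x − (0)) is tangent when its distance from (0, 0) is √34:
(0m − (−34/3))² = 34(m² + 1)
9m² − 25 = 0, so m = −5/3 or m = 5/3.
With m = −5/3: 5x + 3y = 34. With m = 5/3: 5x − 3y = −34.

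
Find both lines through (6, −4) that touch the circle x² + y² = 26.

Write the tangent as mx − y + (−4 − m·(6)) = 0 and set its distance from the centre to √26:
(−6m − (4))² = 26(m² + 1)
5m² + 24m − 5 = 0, so m = 1/5 or m = −5.
Through (6, −4) these give x − 5y = 26 and 5x + y = 26.

x − 5y = 26 and 5x + y = 26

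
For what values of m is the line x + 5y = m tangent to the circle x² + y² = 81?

m = ±9√26

For a tangent, require d(centre, line) = r = 9.
|1·0 + 5·0 − m| / √26 = 9
|m| = 9√26.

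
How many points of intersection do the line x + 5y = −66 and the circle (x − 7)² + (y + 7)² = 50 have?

Substituting the line into the circle gives 26x² − 288x + 936 = 0.
Δ = 82944 − 97344 = −14400.
No real roots: the line does not meet the circle.

0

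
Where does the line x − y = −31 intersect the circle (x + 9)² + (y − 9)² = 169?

Express y = x + 31 and substitute into the circle:
2x² + 62x + 396 = 0  ⟹  x² + 31x + 198 = 0
x = −9 or x = −22, giving (−9, 22) and (−22, 9).

(−22, 9) and (−9, 22)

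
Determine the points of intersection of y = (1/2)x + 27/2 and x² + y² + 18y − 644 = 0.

(−25, 1) and (7, 17)

Substitute y = (27 + x)/2:
5x² + 90x − 875 = 0  ⟹  x² + 18x − 175 = 0
x = 7 or x = −25, giving (7, 17) and (−25, 1).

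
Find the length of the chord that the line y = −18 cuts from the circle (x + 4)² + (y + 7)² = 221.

From the line, y = −18. Substituting:
x² + 8x − 84 = 0
x = 6 or x = −14, giving (6, −18) and (−14, −18).
|(6, −18) − (−14, −18)| = √((20)² + (0)²) = 20.

20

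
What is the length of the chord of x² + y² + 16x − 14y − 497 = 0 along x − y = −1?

Centre (−8, 7), r² = 610. Perpendicular distance d from centre to line = |−14| / √2 = 14/√2.
Chord = 2√(r² − d²) = 2·√(512) = 32√2.

32√2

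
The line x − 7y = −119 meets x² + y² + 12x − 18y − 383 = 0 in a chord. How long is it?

30√2

Express y = (119 + x)/7 and substitute into the circle:
50x² + 700x − 19600 = 0  ⟹  x² + 14x − 392 = 0
x = 14 or x = −28, giving (14, 19) and (−28, 13).
Chord length = distance between (14, 19) and (−28, 13) = √1800 = 30√2.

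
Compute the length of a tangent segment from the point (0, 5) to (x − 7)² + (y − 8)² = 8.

5√2

Centre (7, 8), r² = 8. |PO|² = (−7)² + (−3)² = 58.
Power of the point: PT² = |PO|² − r² = 50, so PT = 5√2.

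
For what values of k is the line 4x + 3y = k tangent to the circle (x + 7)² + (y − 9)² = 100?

k = −51 or k = 49

Tangency holds when the distance from the centre (−7, 9) to the line equals the radius 10:
|4·(−7) + 3·9 − k| / √25 = 10
|k − (−1)| = 10·5, so k = 49 or k = −51.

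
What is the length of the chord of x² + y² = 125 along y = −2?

22

The distance from (0, 0) to the line is 2, and r² = 125.
Half the chord is √(r² − d²) = √(121), so the full chord is 22.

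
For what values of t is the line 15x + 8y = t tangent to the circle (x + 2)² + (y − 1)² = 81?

t = −175 or t = 131

Tangency holds when the distance from the centre (−2, 1) to the line equals the radius 9:
|15·(−2) + 8·1 − t| / √289 = 9
|t − (−22)| = 9·17, so t = 131 or t = −175.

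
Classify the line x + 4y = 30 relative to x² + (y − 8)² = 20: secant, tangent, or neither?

secant

Centre (0, 8), r² = 20. Distance² from centre to line = (2)²/17 = 4/17.
Since d² < r², the line cuts the circle twice.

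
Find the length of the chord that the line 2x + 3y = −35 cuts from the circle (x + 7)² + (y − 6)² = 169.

The distance from (−7, 6) to the line is 39/√13, and r² = 169.
Half the chord is √(r² − d²) = √(52), so the full chord is 4√13.

4√13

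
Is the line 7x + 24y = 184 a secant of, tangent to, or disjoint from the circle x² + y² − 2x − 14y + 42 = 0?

Centre (1, 7), r² = 8. Distance² from centre to line = (−9)²/625 = 81/625.
Since d² < r², the line cuts the circle twice.

secant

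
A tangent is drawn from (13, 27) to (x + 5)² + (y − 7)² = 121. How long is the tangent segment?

The centre is (−5, 7) and r = 11. The square of the distance from P to the centre is 324 + 400 = 724.
Power of the point: PT² = |PO|² − r² = 603, so PT = 3√67.

3√67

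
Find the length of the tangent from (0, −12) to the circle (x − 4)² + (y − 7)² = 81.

With centre O = (4, 7), |OP|² = 377 and r² = 81.
Power of the point: PT² = |PO|² − r² = 296, so PT = 2√74.

2√74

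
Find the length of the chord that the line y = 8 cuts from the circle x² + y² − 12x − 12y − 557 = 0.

Centre (6, 6), r² = 629. Perpendicular distance d from centre to line = |−2| / √1 = 2.
Chord = 2√(r² − d²) = 2·√(625) = 50.

50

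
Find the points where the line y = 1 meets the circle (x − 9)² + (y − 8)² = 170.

(−2, 1) and (20, 1)

Substitute y = 1:
x² − 18x − 40 = 0
x = 20 or x = −2, giving (20, 1) and (−2, 1).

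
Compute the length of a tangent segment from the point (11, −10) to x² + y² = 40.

With centre O = (0, 0), |OP|² = 221 and r² = 40.
By the tangent–radius right angle, tangent length = √(|PO|² − r²) = √181.

√181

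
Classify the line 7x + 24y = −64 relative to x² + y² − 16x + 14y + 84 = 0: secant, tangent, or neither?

secant

Substituting the line into the circle gives 625x² − 10672x + 30976 = 0.
Discriminant = (−10672)² − 4·625·(30976) = 36451584 > 0.
Two real roots: the line is a secant.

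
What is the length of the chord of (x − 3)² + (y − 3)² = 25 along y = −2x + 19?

2√5

Express y = −2x + 19 and substitute into the circle:
5x² − 70x + 240 = 0  ⟹  x² − 14x + 48 = 0
x = 8 or x = 6, giving (8, 3) and (6, 7).
Chord length = distance between (8, 3) and (6, 7) = √20 = 2√5.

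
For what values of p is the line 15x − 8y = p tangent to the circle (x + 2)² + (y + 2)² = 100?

p = −184 or p = 156

The line touches the circle iff its distance from (−2, −2) is 10:
|15·(−2) − 8·(−2) − p| / √289 = 10
|p − (−14)| = 10·17, so p = 156 or p = −184.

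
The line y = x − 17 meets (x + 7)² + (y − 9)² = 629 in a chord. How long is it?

The distance from (−7, 9) to the line is 33/√2, and r² = 629.
Half the chord is √(r² − d²) = √(169/2), so the full chord is 13√2.

13√2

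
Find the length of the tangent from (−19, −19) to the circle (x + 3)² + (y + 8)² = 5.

2√93

Centre (−3, −8), r² = 5. |PO|² = (−16)² + (−11)² = 377.
The tangent meets the radius at right angles, so tangent² = |PO|² − r² = 377 − 5 = 372.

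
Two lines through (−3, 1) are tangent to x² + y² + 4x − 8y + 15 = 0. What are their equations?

Let a tangent through (−3, 1) have slope m. Its distance from (−2, 4) must equal √5:
(1m − (3))² = 5(m² + 1)
2m² + 3m − 2 = 0, so m = 1/2 or m = −2.
With m = 1/2: x − 2y = −5. With m = −2: 2x + y = −5.

x − 2y = −5 and 2x + y = −5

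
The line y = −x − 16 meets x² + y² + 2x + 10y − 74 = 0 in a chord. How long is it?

10√2

From the line, y = −x − 16. Substituting:
2x² + 24x + 22 = 0  ⟹  x² + 12x + 11 = 0
x = −1 or x = −11, giving (−1, −15) and (−11, −5).
Chord length = distance between (−1, −15) and (−11, −5) = √200 = 10√2.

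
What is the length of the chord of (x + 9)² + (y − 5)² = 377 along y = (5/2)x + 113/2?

The distance from (−9, 5) to the line is 58/√29, and r² = 377.
Half the chord is √(r² − d²) = √(261), so the full chord is 6√29.

6√29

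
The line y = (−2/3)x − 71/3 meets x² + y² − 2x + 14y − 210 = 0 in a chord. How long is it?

From the line, y = (−71 − 2x)/3. Substituting:
13x² + 182x + 169 = 0  ⟹  x² + 14x + 13 = 0
x = −1 or x = −13, giving (−1, −23) and (−13, −15).
Chord length = distance between (−1, −23) and (−13, −15) = √208 = 4√13.

4√13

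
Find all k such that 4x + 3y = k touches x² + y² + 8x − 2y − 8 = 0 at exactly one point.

k = −38 or k = 12

Tangency holds when the distance from the centre (−4, 1) to the line equals the radius 5:
|4·(−4) + 3·1 − k| / √25 = 5
|k − (−13)| = 5·5, so k = 12 or k = −38.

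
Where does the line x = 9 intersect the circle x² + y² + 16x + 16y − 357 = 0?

The line gives x = 9. Substituting into the circle:
y² + 16y − 132 = 0
y = 6 or y = −22, giving (9, 6) and (9, −22).

(9, −22) and (9, 6)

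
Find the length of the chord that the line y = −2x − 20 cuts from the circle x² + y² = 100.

Express y = −2x − 20 and substitute into the circle:
5x² + 80x + 300 = 0  ⟹  x² + 16x + 60 = 0
x = −6 or x = −10, giving (−6, −8) and (−10, 0).
Chord length = distance between (−6, −8) and (−10, 0) = √80 = 4√5.

4√5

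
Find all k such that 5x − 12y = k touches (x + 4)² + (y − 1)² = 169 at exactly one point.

k = −201 or k = 137

The line touches the circle iff its distance from (−4, 1) is 13:
|5·(−4) − 12·1 − k| / √169 = 13
|k − (−32)| = 13·13, so k = 137 or k = −201.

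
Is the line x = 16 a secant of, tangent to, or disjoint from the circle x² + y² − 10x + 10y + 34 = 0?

Centre (5, −5), r² = 16. Distance² from centre to line = (−11)² = 121.
Since d² > r², the line lies outside the circle.

disjoint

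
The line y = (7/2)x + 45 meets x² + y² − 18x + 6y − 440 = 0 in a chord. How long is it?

2√53

Centre (9, −3), r² = 530. Perpendicular distance d from centre to line = |159| / √53 = 159/√53.
Half the chord is √(r² − d²) = √(53), so the full chord is 2√53.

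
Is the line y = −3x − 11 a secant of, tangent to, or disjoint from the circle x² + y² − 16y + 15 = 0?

Centre (0, 8), r² = 49. Distance² from centre to line = (19)²/10 = 361/10.
Since d² < r², the line cuts the circle twice.

secant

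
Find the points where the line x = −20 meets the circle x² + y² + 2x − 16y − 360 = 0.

The line gives x = −20. Substituting into the circle:
y² − 16y = 0
y = 16 or y = 0, giving (−20, 16) and (−20, 0).

(−20, 0) and (−20, 16)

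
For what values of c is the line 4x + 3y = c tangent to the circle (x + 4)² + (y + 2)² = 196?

c = −92 or c = 48

Tangency holds when the distance from the centre (−4, −2) to the line equals the radius 14:
|4·(−4) + 3·(−2) − c| / √25 = 14
|c − (−22)| = 14·5, so c = 48 or c = −92.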